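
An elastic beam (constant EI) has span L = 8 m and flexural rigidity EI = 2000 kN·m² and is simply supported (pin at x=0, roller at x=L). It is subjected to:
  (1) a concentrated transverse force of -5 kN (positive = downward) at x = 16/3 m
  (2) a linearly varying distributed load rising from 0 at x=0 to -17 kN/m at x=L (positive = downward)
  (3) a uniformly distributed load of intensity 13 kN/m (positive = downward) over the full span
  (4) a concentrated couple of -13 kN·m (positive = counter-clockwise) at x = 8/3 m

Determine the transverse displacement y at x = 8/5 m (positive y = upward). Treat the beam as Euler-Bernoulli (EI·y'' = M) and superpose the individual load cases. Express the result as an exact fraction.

y(8/5) = -11271112/158203125 m

Load 1 — point force P=-5 kN at a=16/3 m (b=L-a=8/3):
  y_1 = -Pbx(L²-b²-x²)/(6LEI)  [x≤a] = -(-5)·(8/3)·(8/5)·(8²-(8/3)²-(8/5)²)/(6·8·2000) = 3056/253125 m
Load 2 — triangular load w₀=-17 kN/m (0→w₀ over full span):
  y_2 = -w₀x(7L⁴-10L²x²+3x⁴)/(360LEI) = -(-17)·(8/5)·(7·8⁴-10·8²·(8/5)²+3·(8/5)⁴)/(360·8·2000) = 748544/5859375 m
Load 3 — uniform load w=13 kN/m over full span:
  y_3 = -wx(L³-2Lx²+x³)/(24EI) = -13·(8/5)·(8³-2·8·(8/5)²+(8/5)³)/(24·2000) = -48256/234375 m
Load 4 — applied couple M₀=-13 kN·m at a=8/3 m (b=L-a=16/3):
  y_4 = (M₀x³/(6L)+C₁x)/EI  [x≤a] with C₁=M₀(3b²-L²)/(6L)=-52/9 = ((-13)·(8/5)³/(6·8)+(-52/9)·(8/5))/2000 = -728/140625 m
Superposition: y = Σ y_i = -11271112/158203125 m ≈ -0.071245 m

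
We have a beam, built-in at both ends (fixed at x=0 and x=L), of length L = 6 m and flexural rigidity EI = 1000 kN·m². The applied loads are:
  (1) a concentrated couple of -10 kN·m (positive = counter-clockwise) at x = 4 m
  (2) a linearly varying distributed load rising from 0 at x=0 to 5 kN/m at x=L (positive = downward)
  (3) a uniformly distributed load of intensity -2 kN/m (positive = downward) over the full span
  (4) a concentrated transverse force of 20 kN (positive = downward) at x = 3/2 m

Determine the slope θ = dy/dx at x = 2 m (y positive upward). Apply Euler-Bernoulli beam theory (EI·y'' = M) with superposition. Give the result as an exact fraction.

Load 1 — applied couple M₀=-10 kN·m at a=4 m (b=L-a=2):
  θ_1 = (R_Ax²/2 - M_Ax)/EI  [x≤a] with R_A=-20/9, M_A=-10/3 = ((-20/9)·2²/2 - (-10/3)·2)/1000 = 1/450 rad
Load 2 — triangular load w₀=5 kN/m (0→w₀ over full span):
  θ_2 = -w₀(2x(L-x)(L-2x)(x+2L)+x²(L-x)²)/(120LEI) = -5·(2·2·(6-2)·(6-2·2)·(2+2·6)+2²·(6-2)²)/(120·6·1000) = -4/1125 rad
Load 3 — uniform load w=-2 kN/m over full span:
  θ_3 = -wx(L-x)(L-2x)/(12EI) = -(-2)·2·(6-2)·(6-2·2)/(12·1000) = 1/375 rad
Load 4 — point force P=20 kN at a=3/2 m (b=L-a=9/2):
  θ_4 = Pa²(L-x)(2bL-(3b+a)(L-x))/(2L³EI)  [x>a] = 20·(3/2)²·(6-2)·(2·(9/2)·6-(3·(9/2)+(3/2))·(6-2))/(2·6³·1000) = -1/400 rad
Superposition: θ = Σ θ_i = -7/6000 rad ≈ -0.001167 rad

θ(2) = -7/6000 rad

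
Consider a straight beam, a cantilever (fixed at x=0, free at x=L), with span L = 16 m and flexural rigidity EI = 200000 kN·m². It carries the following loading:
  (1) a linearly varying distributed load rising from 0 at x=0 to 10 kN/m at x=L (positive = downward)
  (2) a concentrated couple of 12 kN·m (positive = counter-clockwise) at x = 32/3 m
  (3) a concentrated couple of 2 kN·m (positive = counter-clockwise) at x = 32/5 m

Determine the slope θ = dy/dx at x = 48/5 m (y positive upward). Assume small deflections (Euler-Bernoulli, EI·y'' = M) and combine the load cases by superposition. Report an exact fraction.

θ(48/5) = -8982/390625 rad

Load 1 — triangular load w₀=10 kN/m (0→w₀ over full span):
  θ_1 = (w₀Lx²/4-w₀L²x/3-w₀x⁴/(24L))/EI = (10·16·(48/5)²/4-10·16²·(48/5)/3-10·(48/5)⁴/(24·16))/200000 = -9232/390625 rad
Load 2 — applied couple M₀=12 kN·m at a=32/3 m (b=L-a=16/3):
  θ_2 = M₀x/EI  [x≤a] = 12·(48/5)/200000 = 9/15625 rad
Load 3 — applied couple M₀=2 kN·m at a=32/5 m (b=L-a=48/5):
  θ_3 = M₀a/EI  [x>a] = 2·(32/5)/200000 = 1/15625 rad
Superposition: θ = Σ θ_i = -8982/390625 rad ≈ -0.022994 rad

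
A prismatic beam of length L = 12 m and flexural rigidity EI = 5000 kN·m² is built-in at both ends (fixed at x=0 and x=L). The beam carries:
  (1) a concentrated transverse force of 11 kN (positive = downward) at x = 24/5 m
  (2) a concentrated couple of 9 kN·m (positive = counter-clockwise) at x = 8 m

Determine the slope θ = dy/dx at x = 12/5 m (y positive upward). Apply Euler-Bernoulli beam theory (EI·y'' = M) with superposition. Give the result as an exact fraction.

Load 1 — point force P=11 kN at a=24/5 m (b=L-a=36/5):
  θ_1 = -Pb²x(2aL-(3a+b)x)/(2L³EI)  [x≤a] = -11·(36/5)²·(12/5)·(2·(24/5)·12-(3·(24/5)+(36/5))·(12/5))/(2·12³·5000) = -9801/1953125 rad
Load 2 — applied couple M₀=9 kN·m at a=8 m (b=L-a=4):
  θ_2 = (R_Ax²/2 - M_Ax)/EI  [x≤a] with R_A=1, M_A=3 = (1·(12/5)²/2 - 3·(12/5))/5000 = -27/31250 rad
Superposition: θ = Σ θ_i = -22977/3906250 rad ≈ -0.005882 rad

θ(12/5) = -22977/3906250 rad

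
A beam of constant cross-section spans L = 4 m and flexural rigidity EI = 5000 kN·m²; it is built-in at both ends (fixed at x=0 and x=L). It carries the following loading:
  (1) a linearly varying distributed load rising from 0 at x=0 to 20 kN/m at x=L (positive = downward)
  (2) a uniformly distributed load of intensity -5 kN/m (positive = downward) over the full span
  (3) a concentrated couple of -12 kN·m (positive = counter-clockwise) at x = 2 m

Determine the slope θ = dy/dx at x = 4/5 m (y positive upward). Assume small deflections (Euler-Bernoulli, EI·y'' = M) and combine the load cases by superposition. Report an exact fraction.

θ(4/5) = -59/234375 rad

Load 1 — triangular load w₀=20 kN/m (0→w₀ over full span):
  θ_1 = -w₀(2x(L-x)(L-2x)(x+2L)+x²(L-x)²)/(120LEI) = -20·(2·(4/5)·(4-(4/5))·(4-2·(4/5))·((4/5)+2·4)+(4/5)²·(4-(4/5))²)/(120·4·5000) = -224/234375 rad
Load 2 — uniform load w=-5 kN/m over full span:
  θ_2 = -wx(L-x)(L-2x)/(12EI) = -(-5)·(4/5)·(4-(4/5))·(4-2·(4/5))/(12·5000) = 8/15625 rad
Load 3 — applied couple M₀=-12 kN·m at a=2 m (b=L-a=2):
  θ_3 = (R_Ax²/2 - M_Ax)/EI  [x≤a] with R_A=-9/2, M_A=-3 = ((-9/2)·(4/5)²/2 - (-3)·(4/5))/5000 = 3/15625 rad
Superposition: θ = Σ θ_i = -59/234375 rad ≈ -0.000252 rad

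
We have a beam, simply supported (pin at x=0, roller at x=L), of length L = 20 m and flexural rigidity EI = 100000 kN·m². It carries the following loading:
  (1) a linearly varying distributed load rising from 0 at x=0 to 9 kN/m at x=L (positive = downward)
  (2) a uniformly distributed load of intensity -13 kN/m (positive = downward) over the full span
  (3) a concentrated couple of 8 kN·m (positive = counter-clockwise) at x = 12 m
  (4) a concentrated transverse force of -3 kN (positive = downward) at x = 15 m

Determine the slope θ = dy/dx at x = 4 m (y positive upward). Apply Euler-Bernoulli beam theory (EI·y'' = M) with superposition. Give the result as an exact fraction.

Load 1 — triangular load w₀=9 kN/m (0→w₀ over full span):
  θ_1 = -w₀(7L⁴-30L²x²+15x⁴)/(360LEI) = -9·(7·20⁴-30·20²·4²+15·4⁴)/(360·20·100000) = -182/15625 rad
Load 2 — uniform load w=-13 kN/m over full span:
  θ_2 = -w(L³-6Lx²+4x³)/(24EI) = -(-13)·(20³-6·20·4²+4·4³)/(24·100000) = 429/12500 rad
Load 3 — applied couple M₀=8 kN·m at a=12 m (b=L-a=8):
  θ_3 = (M₀x²/(2L)+C₁)/EI  [x≤a] with C₁=M₀(3b²-L²)/(6L)=-208/15 = (8·4²/(2·20)+(-208/15))/100000 = -1/9375 rad
Load 4 — point force P=-3 kN at a=15 m (b=L-a=5):
  θ_4 = -Pb(L²-b²-3x²)/(6LEI)  [x≤a] = -(-3)·5·(20²-5²-3·4²)/(6·20·100000) = 327/800000 rad
Superposition: θ = Σ θ_i = 275689/12000000 rad ≈ 0.022974 rad

θ(4) = 275689/12000000 rad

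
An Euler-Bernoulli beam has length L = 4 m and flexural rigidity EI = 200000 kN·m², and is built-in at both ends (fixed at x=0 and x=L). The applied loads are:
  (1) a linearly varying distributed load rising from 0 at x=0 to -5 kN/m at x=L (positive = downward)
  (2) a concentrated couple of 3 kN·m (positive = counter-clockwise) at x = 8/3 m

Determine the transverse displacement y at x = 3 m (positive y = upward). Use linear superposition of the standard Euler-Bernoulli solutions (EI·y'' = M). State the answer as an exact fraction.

Load 1 — triangular load w₀=-5 kN/m (0→w₀ over full span):
  y_1 = -w₀x²(L-x)²(x+2L)/(120LEI) = -(-5)·3²·(4-3)²·(3+2·4)/(120·4·200000) = 33/6400000 m
Load 2 — applied couple M₀=3 kN·m at a=8/3 m (b=L-a=4/3):
  y_2 = (R_Ax³/6 - M_Ax²/2 - M₀(x-a)²/2)/EI  [x>a] with R_A=1, M_A=1 = (1·3³/6 - 1·3²/2 - 3·(3-(8/3))²/2)/200000 = -1/1200000 m
Superposition: y = Σ y_i = 83/19200000 m ≈ 0.000004 m

y(3) = 83/19200000 m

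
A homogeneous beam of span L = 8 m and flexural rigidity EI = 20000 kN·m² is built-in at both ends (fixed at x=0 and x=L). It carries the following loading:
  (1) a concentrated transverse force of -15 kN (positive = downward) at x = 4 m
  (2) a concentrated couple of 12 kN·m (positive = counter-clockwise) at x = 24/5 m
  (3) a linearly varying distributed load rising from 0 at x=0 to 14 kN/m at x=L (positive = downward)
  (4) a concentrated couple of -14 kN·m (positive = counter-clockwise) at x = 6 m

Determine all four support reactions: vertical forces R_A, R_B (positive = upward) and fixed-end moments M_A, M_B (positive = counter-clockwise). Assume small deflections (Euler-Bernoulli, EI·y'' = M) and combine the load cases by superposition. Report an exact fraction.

R_A = 7593/800 kN, M_A = 8599/600 kN·m, R_B = 25207/800 kN, M_B = -5147/200 kN·m

Load 1 — point force P=-15 kN at a=4 m (b=L-a=4):
  R_A = Pb²(3a+b)/L³ = (-15)·4²·(3·4+4)/8³ = -15/2 kN
  M_A = Pab²/L² = (-15)·4·4²/8² = -15 kN·m
  R_B = Pa²(a+3b)/L³ = (-15)·4²·(4+3·4)/8³ = -15/2 kN
  M_B = -Pa²b/L² = -(-15)·4²·4/8² = 15 kN·m
Load 2 — applied couple M₀=12 kN·m at a=24/5 m (b=L-a=16/5):
  R_A = 6M₀ab/L³ = 6·12·(24/5)·(16/5)/8³ = 54/25 kN
  M_A = M₀b(2a-b)/L² = 12·(16/5)·(2·(24/5)-(16/5))/8² = 96/25 kN·m
  R_B = -6M₀ab/L³ = -6·12·(24/5)·(16/5)/8³ = -54/25 kN
  M_B = M₀a(2b-a)/L² = 12·(24/5)·(2·(16/5)-(24/5))/8² = 36/25 kN·m
Load 3 — triangular load w₀=14 kN/m (0→w₀ over full span):
  R_A = 3w₀L/20 = 3·14·8/20 = 84/5 kN
  M_A = w₀L²/30 = 14·8²/30 = 448/15 kN·m
  R_B = 7w₀L/20 = 7·14·8/20 = 196/5 kN
  M_B = -w₀L²/20 = -14·8²/20 = -224/5 kN·m
Load 4 — applied couple M₀=-14 kN·m at a=6 m (b=L-a=2):
  R_A = 6M₀ab/L³ = 6·(-14)·6·2/8³ = -63/32 kN
  M_A = M₀b(2a-b)/L² = (-14)·2·(2·6-2)/8² = -35/8 kN·m
  R_B = -6M₀ab/L³ = -6·(-14)·6·2/8³ = 63/32 kN
  M_B = M₀a(2b-a)/L² = (-14)·6·(2·2-6)/8² = 21/8 kN·m
Superposition: R_A = 7593/800 kN, M_A = 8599/600 kN·m, R_B = 25207/800 kN, M_B = -5147/200 kN·m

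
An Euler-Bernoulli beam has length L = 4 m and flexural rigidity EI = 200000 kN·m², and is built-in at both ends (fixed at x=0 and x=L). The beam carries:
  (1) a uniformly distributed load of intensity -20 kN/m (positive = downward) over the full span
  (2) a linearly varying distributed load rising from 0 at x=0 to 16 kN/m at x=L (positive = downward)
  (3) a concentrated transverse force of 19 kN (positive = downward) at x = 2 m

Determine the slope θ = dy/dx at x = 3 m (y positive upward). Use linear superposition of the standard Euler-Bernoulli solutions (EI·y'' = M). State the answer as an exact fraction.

Load 1 — uniform load w=-20 kN/m over full span:
  θ_1 = -wx(L-x)(L-2x)/(12EI) = -(-20)·3·(4-3)·(4-2·3)/(12·200000) = -1/20000 rad
Load 2 — triangular load w₀=16 kN/m (0→w₀ over full span):
  θ_2 = -w₀(2x(L-x)(L-2x)(x+2L)+x²(L-x)²)/(120LEI) = -16·(2·3·(4-3)·(4-2·3)·(3+2·4)+3²·(4-3)²)/(120·4·200000) = 41/2000000 rad
Load 3 — point force P=19 kN at a=2 m (b=L-a=2):
  θ_3 = Pa²(L-x)(2bL-(3b+a)(L-x))/(2L³EI)  [x>a] = 19·2²·(4-3)·(2·2·4-(3·2+2)·(4-3))/(2·4³·200000) = 19/800000 rad
Superposition: θ = Σ θ_i = -23/4000000 rad ≈ -0.000006 rad

θ(3) = -23/4000000 rad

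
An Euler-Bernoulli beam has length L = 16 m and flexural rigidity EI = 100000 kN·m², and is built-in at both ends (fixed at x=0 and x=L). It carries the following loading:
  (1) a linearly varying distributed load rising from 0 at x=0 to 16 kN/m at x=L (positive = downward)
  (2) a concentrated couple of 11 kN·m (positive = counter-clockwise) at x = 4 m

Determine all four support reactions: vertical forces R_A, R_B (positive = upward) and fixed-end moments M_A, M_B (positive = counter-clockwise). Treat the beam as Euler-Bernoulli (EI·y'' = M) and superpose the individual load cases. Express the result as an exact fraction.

R_A = 25071/640 kN, M_A = 32273/240 kN·m, R_B = 56849/640 kN, M_B = -16109/80 kN·m

Load 1 — triangular load w₀=16 kN/m (0→w₀ over full span):
  R_A = 3w₀L/20 = 3·16·16/20 = 192/5 kN
  M_A = w₀L²/30 = 16·16²/30 = 2048/15 kN·m
  R_B = 7w₀L/20 = 7·16·16/20 = 448/5 kN
  M_B = -w₀L²/20 = -16·16²/20 = -1024/5 kN·m
Load 2 — applied couple M₀=11 kN·m at a=4 m (b=L-a=12):
  R_A = 6M₀ab/L³ = 6·11·4·12/16³ = 99/128 kN
  M_A = M₀b(2a-b)/L² = 11·12·(2·4-12)/16² = -33/16 kN·m
  R_B = -6M₀ab/L³ = -6·11·4·12/16³ = -99/128 kN
  M_B = M₀a(2b-a)/L² = 11·4·(2·12-4)/16² = 55/16 kN·m
Superposition: R_A = 25071/640 kN, M_A = 32273/240 kN·m, R_B = 56849/640 kN, M_B = -16109/80 kN·m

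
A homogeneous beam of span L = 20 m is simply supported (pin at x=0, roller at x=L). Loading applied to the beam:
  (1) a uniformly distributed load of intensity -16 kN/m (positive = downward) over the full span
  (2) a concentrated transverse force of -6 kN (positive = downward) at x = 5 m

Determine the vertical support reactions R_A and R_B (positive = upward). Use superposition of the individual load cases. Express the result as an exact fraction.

R_A = -329/2 kN, R_B = -323/2 kN

Load 1 — uniform load w=-16 kN/m over full span:
  R_A = wL/2 = (-16)·20/2 = -160 kN
  R_B = wL/2 = (-16)·20/2 = -160 kN
Load 2 — point force P=-6 kN at a=5 m (b=L-a=15):
  R_A = Pb/L = (-6)·15/20 = -9/2 kN
  R_B = Pa/L = (-6)·5/20 = -3/2 kN
Superposition: R_A = -329/2 kN, R_B = -323/2 kN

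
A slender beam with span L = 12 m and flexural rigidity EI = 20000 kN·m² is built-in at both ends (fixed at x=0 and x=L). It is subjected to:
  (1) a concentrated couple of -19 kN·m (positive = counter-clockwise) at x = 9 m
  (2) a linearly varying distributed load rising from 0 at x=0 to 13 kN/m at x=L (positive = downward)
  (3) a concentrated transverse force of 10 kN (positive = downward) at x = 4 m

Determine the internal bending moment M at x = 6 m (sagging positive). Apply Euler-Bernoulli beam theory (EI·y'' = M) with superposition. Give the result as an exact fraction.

Load 1 — applied couple M₀=-19 kN·m at a=9 m (b=L-a=3):
  M_1 = R_Ax - M_A  [x≤a] with R_A=-57/32, M_A=-95/16 = (-57/32)·6 - (-95/16) = -19/4 kN·m
Load 2 — triangular load w₀=13 kN/m (0→w₀ over full span):
  M_2 = 3w₀Lx/20 - w₀L²/30 - w₀x³/(6L) = 3·13·12·6/20 - 13·12²/30 - 13·6³/(6·12) = 39 kN·m
Load 3 — point force P=10 kN at a=4 m (b=L-a=8):
  M_3 = Pa²(a+3b)(L-x)/L³ - Pa²b/L²  [x>a] = 10·4²·(4+3·8)·(12-6)/12³ - 10·4²·8/12² = 20/3 kN·m
Superposition: M = Σ M_i = 491/12 kN·m ≈ 40.916667 kN·m

M(6) = 491/12 kN·m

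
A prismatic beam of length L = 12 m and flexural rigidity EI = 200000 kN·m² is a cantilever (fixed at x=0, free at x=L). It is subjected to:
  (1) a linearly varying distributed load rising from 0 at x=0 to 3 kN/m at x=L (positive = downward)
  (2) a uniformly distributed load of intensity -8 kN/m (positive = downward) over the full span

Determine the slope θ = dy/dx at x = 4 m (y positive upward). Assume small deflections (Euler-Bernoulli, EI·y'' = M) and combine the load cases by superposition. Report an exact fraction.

Load 1 — triangular load w₀=3 kN/m (0→w₀ over full span):
  θ_1 = (w₀Lx²/4-w₀L²x/3-w₀x⁴/(24L))/EI = (3·12·4²/4-3·12²·4/3-3·4⁴/(24·12))/200000 = -163/75000 rad
Load 2 — uniform load w=-8 kN/m over full span:
  θ_2 = -wx(x²-3Lx+3L²)/(6EI) = -(-8)·4·(4²-3·12·4+3·12²)/(6·200000) = 76/9375 rad
Superposition: θ = Σ θ_i = 89/15000 rad ≈ 0.005933 rad

θ(4) = 89/15000 rad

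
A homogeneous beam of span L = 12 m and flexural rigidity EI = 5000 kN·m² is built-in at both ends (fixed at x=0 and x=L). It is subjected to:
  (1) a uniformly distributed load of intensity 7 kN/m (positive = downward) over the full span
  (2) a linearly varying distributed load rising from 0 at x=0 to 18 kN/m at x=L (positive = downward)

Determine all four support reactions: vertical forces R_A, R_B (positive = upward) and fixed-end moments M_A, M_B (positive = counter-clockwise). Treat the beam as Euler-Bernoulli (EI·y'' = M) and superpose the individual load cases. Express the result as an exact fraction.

Load 1 — uniform load w=7 kN/m over full span:
  R_A = wL/2 = 7·12/2 = 42 kN
  M_A = wL²/12 = 7·12²/12 = 84 kN·m
  R_B = wL/2 = 7·12/2 = 42 kN
  M_B = -wL²/12 = -7·12²/12 = -84 kN·m
Load 2 — triangular load w₀=18 kN/m (0→w₀ over full span):
  R_A = 3w₀L/20 = 3·18·12/20 = 162/5 kN
  M_A = w₀L²/30 = 18·12²/30 = 432/5 kN·m
  R_B = 7w₀L/20 = 7·18·12/20 = 378/5 kN
  M_B = -w₀L²/20 = -18·12²/20 = -648/5 kN·m
Superposition: R_A = 372/5 kN, M_A = 852/5 kN·m, R_B = 588/5 kN, M_B = -1068/5 kN·m

R_A = 372/5 kN, M_A = 852/5 kN·m, R_B = 588/5 kN, M_B = -1068/5 kN·m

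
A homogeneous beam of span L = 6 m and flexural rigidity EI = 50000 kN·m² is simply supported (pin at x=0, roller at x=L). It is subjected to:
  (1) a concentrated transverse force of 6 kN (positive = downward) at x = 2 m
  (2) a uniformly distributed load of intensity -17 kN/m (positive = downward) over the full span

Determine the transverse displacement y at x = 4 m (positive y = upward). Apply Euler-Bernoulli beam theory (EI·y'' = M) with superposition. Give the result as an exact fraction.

Load 1 — point force P=6 kN at a=2 m (b=L-a=4):
  y_1 = -Pa(L-x)(2Lx-a²-x²)/(6LEI)  [x>a] = -6·2·(6-4)·(2·6·4-2²-4²)/(6·6·50000) = -7/18750 m
Load 2 — uniform load w=-17 kN/m over full span:
  y_2 = -wx(L³-2Lx²+x³)/(24EI) = -(-17)·4·(6³-2·6·4²+4³)/(24·50000) = 187/37500 m
Superposition: y = Σ y_i = 173/37500 m ≈ 0.004613 m

y(4) = 173/37500 m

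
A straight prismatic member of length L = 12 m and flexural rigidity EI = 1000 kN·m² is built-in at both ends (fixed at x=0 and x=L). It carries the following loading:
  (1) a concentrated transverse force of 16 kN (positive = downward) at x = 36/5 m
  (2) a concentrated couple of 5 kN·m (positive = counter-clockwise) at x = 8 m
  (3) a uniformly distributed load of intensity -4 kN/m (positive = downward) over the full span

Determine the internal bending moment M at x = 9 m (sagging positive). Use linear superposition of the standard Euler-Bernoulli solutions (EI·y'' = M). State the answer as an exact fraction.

Load 1 — point force P=16 kN at a=36/5 m (b=L-a=24/5):
  M_1 = Pa²(a+3b)(L-x)/L³ - Pa²b/L²  [x>a] = 16·(36/5)²·((36/5)+3·(24/5))·(12-9)/12³ - 16·(36/5)²·(24/5)/12² = 432/125 kN·m
Load 2 — applied couple M₀=5 kN·m at a=8 m (b=L-a=4):
  M_2 = R_Ax - M_A - M₀  [x>a] with R_A=5/9, M_A=5/3 = (5/9)·9 - (5/3) - 5 = -5/3 kN·m
Load 3 — uniform load w=-4 kN/m over full span:
  M_3 = wLx/2 - wL²/12 - wx²/2 = (-4)·12·9/2 - (-4)·12²/12 - (-4)·9²/2 = -6 kN·m
Superposition: M = Σ M_i = -1579/375 kN·m ≈ -4.210667 kN·m

M(9) = -1579/375 kN·m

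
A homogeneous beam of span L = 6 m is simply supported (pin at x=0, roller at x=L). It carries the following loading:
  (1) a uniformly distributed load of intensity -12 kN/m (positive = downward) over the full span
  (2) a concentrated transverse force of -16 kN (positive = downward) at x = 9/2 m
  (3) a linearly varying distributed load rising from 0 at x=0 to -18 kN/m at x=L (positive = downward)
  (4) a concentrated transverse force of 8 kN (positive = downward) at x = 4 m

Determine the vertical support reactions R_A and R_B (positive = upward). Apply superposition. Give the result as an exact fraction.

Load 1 — uniform load w=-12 kN/m over full span:
  R_A = wL/2 = (-12)·6/2 = -36 kN
  R_B = wL/2 = (-12)·6/2 = -36 kN
Load 2 — point force P=-16 kN at a=9/2 m (b=L-a=3/2):
  R_A = Pb/L = (-16)·(3/2)/6 = -4 kN
  R_B = Pa/L = (-16)·(9/2)/6 = -12 kN
Load 3 — triangular load w₀=-18 kN/m (0→w₀ over full span):
  R_A = w₀L/6 = (-18)·6/6 = -18 kN
  R_B = w₀L/3 = (-18)·6/3 = -36 kN
Load 4 — point force P=8 kN at a=4 m (b=L-a=2):
  R_A = Pb/L = 8·2/6 = 8/3 kN
  R_B = Pa/L = 8·4/6 = 16/3 kN
Superposition: R_A = -166/3 kN, R_B = -236/3 kN

R_A = -166/3 kN, R_B = -236/3 kN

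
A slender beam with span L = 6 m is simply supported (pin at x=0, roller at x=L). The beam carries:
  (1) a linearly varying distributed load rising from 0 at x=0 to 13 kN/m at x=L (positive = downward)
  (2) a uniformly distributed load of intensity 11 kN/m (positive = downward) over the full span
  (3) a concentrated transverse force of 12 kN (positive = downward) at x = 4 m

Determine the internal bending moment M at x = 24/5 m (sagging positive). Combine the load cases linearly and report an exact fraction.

M(24/5) = 7968/125 kN·m

Load 1 — triangular load w₀=13 kN/m (0→w₀ over full span):
  M_1 = w₀Lx/6 - w₀x³/(6L) = 13·6·(24/5)/6 - 13·(24/5)³/(6·6) = 2808/125 kN·m
Load 2 — uniform load w=11 kN/m over full span:
  M_2 = wx(L-x)/2 = 11·(24/5)·(6-(24/5))/2 = 792/25 kN·m
Load 3 — point force P=12 kN at a=4 m (b=L-a=2):
  M_3 = Pa(L-x)/L  [x>a] = 12·4·(6-(24/5))/6 = 48/5 kN·m
Superposition: M = Σ M_i = 7968/125 kN·m ≈ 63.744000 kN·m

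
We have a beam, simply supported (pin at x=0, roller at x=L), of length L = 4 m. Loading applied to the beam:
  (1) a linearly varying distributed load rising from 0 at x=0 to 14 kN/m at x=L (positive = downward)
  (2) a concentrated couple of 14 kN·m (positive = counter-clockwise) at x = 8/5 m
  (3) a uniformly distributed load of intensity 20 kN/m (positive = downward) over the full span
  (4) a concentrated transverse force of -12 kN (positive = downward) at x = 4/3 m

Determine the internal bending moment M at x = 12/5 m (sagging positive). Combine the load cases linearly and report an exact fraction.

Load 1 — triangular load w₀=14 kN/m (0→w₀ over full span):
  M_1 = w₀Lx/6 - w₀x³/(6L) = 14·4·(12/5)/6 - 14·(12/5)³/(6·4) = 1792/125 kN·m
Load 2 — applied couple M₀=14 kN·m at a=8/5 m (b=L-a=12/5):
  M_2 = M₀x/L - M₀  [x>a] = 14·(12/5)/4 - 14 = -28/5 kN·m
Load 3 — uniform load w=20 kN/m over full span:
  M_3 = wx(L-x)/2 = 20·(12/5)·(4-(12/5))/2 = 192/5 kN·m
Load 4 — point force P=-12 kN at a=4/3 m (b=L-a=8/3):
  M_4 = Pa(L-x)/L  [x>a] = (-12)·(4/3)·(4-(12/5))/4 = -32/5 kN·m
Superposition: M = Σ M_i = 5092/125 kN·m ≈ 40.736000 kN·m

M(12/5) = 5092/125 kN·m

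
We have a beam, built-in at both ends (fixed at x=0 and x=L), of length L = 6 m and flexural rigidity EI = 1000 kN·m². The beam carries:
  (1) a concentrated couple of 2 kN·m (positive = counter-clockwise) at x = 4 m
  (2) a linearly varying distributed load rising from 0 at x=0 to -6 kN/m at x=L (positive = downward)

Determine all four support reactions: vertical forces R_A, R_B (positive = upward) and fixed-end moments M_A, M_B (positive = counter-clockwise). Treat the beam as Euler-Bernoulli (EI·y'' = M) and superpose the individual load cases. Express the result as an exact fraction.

Load 1 — applied couple M₀=2 kN·m at a=4 m (b=L-a=2):
  R_A = 6M₀ab/L³ = 6·2·4·2/6³ = 4/9 kN
  M_A = M₀b(2a-b)/L² = 2·2·(2·4-2)/6² = 2/3 kN·m
  R_B = -6M₀ab/L³ = -6·2·4·2/6³ = -4/9 kN
  M_B = M₀a(2b-a)/L² = 2·4·(2·2-4)/6² = 0 kN·m
Load 2 — triangular load w₀=-6 kN/m (0→w₀ over full span):
  R_A = 3w₀L/20 = 3·(-6)·6/20 = -27/5 kN
  M_A = w₀L²/30 = (-6)·6²/30 = -36/5 kN·m
  R_B = 7w₀L/20 = 7·(-6)·6/20 = -63/5 kN
  M_B = -w₀L²/20 = -(-6)·6²/20 = 54/5 kN·m
Superposition: R_A = -223/45 kN, M_A = -98/15 kN·m, R_B = -587/45 kN, M_B = 54/5 kN·m

R_A = -223/45 kN, M_A = -98/15 kN·m, R_B = -587/45 kN, M_B = 54/5 kN·m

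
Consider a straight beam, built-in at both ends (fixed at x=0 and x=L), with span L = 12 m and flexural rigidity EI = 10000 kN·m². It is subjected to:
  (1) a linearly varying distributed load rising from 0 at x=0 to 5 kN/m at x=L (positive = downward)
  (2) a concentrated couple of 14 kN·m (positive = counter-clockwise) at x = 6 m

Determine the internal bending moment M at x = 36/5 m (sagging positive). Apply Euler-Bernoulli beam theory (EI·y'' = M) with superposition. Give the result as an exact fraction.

Load 1 — triangular load w₀=5 kN/m (0→w₀ over full span):
  M_1 = 3w₀Lx/20 - w₀L²/30 - w₀x³/(6L) = 3·5·12·(36/5)/20 - 5·12²/30 - 5·(36/5)³/(6·12) = 372/25 kN·m
Load 2 — applied couple M₀=14 kN·m at a=6 m (b=L-a=6):
  M_2 = R_Ax - M_A - M₀  [x>a] with R_A=7/4, M_A=7/2 = (7/4)·(36/5) - (7/2) - 14 = -49/10 kN·m
Superposition: M = Σ M_i = 499/50 kN·m ≈ 9.980000 kN·m

M(36/5) = 499/50 kN·m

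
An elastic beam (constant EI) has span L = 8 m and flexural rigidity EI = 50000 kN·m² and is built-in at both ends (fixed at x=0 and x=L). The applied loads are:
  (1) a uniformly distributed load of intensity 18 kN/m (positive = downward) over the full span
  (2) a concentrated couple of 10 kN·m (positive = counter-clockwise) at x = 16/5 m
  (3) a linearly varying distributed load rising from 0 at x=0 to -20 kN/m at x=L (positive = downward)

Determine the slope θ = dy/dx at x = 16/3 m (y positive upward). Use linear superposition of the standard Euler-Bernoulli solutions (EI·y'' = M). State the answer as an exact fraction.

Load 1 — uniform load w=18 kN/m over full span:
  θ_1 = -wx(L-x)(L-2x)/(12EI) = -18·(16/3)·(8-(16/3))·(8-2·(16/3))/(12·50000) = 32/28125 rad
Load 2 — applied couple M₀=10 kN·m at a=16/5 m (b=L-a=24/5):
  θ_2 = (R_Ax²/2 - M_Ax - M₀(x-a))/EI  [x>a] with R_A=9/5, M_A=6/5 = ((9/5)·(16/3)²/2 - (6/5)·(16/3) - 10·((16/3)-(16/5)))/50000 = -2/46875 rad
Load 3 — triangular load w₀=-20 kN/m (0→w₀ over full span):
  θ_3 = -w₀(2x(L-x)(L-2x)(x+2L)+x²(L-x)²)/(120LEI) = -(-20)·(2·(16/3)·(8-(16/3))·(8-2·(16/3))·((16/3)+2·8)+(16/3)²·(8-(16/3))²)/(120·8·50000) = -448/759375 rad
Superposition: θ = Σ θ_i = 1918/3796875 rad ≈ 0.000505 rad

θ(16/3) = 1918/3796875 rad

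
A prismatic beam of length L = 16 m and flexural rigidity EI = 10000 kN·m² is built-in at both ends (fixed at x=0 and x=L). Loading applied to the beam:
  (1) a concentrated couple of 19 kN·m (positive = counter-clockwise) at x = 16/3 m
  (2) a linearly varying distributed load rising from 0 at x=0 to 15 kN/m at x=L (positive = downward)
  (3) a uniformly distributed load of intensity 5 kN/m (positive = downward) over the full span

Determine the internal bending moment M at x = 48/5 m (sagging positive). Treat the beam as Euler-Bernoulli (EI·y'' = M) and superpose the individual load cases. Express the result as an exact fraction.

Load 1 — applied couple M₀=19 kN·m at a=16/3 m (b=L-a=32/3):
  M_1 = R_Ax - M_A - M₀  [x>a] with R_A=19/12, M_A=0 = (19/12)·(48/5) - 0 - 19 = -19/5 kN·m
Load 2 — triangular load w₀=15 kN/m (0→w₀ over full span):
  M_2 = 3w₀Lx/20 - w₀L²/30 - w₀x³/(6L) = 3·15·16·(48/5)/20 - 15·16²/30 - 15·(48/5)³/(6·16) = 1984/25 kN·m
Load 3 — uniform load w=5 kN/m over full span:
  M_3 = wLx/2 - wL²/12 - wx²/2 = 5·16·(48/5)/2 - 5·16²/12 - 5·(48/5)²/2 = 704/15 kN·m
Superposition: M = Σ M_i = 9187/75 kN·m ≈ 122.493333 kN·m

M(48/5) = 9187/75 kN·m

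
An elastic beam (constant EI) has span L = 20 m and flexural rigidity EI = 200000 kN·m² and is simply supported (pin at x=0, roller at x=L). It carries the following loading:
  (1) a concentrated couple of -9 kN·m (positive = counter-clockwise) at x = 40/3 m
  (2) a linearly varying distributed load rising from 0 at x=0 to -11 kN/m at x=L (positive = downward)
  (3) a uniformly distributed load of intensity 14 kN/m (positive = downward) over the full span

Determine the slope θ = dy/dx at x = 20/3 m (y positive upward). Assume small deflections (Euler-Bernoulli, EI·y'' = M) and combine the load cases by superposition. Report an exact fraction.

θ(20/3) = -31477/4860000 rad

Load 1 — applied couple M₀=-9 kN·m at a=40/3 m (b=L-a=20/3):
  θ_1 = (M₀x²/(2L)+C₁)/EI  [x≤a] with C₁=M₀(3b²-L²)/(6L)=20 = ((-9)·(20/3)²/(2·20)+20)/200000 = 1/20000 rad
Load 2 — triangular load w₀=-11 kN/m (0→w₀ over full span):
  θ_2 = -w₀(7L⁴-30L²x²+15x⁴)/(360LEI) = -(-11)·(7·20⁴-30·20²·(20/3)²+15·(20/3)⁴)/(360·20·200000) = 143/30375 rad
Load 3 — uniform load w=14 kN/m over full span:
  θ_3 = -w(L³-6Lx²+4x³)/(24EI) = -14·(20³-6·20·(20/3)²+4·(20/3)³)/(24·200000) = -91/8100 rad
Superposition: θ = Σ θ_i = -31477/4860000 rad ≈ -0.006477 rad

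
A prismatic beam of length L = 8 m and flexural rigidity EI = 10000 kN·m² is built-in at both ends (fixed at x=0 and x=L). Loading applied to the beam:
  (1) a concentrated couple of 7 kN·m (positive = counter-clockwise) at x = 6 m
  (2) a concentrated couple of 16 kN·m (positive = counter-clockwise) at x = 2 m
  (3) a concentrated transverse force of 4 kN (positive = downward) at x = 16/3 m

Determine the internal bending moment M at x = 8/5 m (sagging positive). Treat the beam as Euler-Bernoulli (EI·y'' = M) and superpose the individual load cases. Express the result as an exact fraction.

Load 1 — applied couple M₀=7 kN·m at a=6 m (b=L-a=2):
  M_1 = R_Ax - M_A  [x≤a] with R_A=63/64, M_A=35/16 = (63/64)·(8/5) - (35/16) = -49/80 kN·m
Load 2 — applied couple M₀=16 kN·m at a=2 m (b=L-a=6):
  M_2 = R_Ax - M_A  [x≤a] with R_A=9/4, M_A=-3 = (9/4)·(8/5) - (-3) = 33/5 kN·m
Load 3 — point force P=4 kN at a=16/3 m (b=L-a=8/3):
  M_3 = Pb²(3a+b)x/L³ - Pab²/L²  [x≤a] = 4·(8/3)²·(3·(16/3)+(8/3))·(8/5)/8³ - 4·(16/3)·(8/3)²/8² = -32/45 kN·m
Superposition: M = Σ M_i = 3799/720 kN·m ≈ 5.276389 kN·m

M(8/5) = 3799/720 kN·m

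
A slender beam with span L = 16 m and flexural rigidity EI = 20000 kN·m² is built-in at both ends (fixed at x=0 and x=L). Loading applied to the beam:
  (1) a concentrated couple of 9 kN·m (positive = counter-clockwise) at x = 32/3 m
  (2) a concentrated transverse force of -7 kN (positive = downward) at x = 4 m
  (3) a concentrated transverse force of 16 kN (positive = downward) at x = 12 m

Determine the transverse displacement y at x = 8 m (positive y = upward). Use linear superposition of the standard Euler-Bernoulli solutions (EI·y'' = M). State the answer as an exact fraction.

y(8) = -4/625 m

Load 1 — applied couple M₀=9 kN·m at a=32/3 m (b=L-a=16/3):
  y_1 = (R_Ax³/6 - M_Ax²/2)/EI  [x≤a] with R_A=3/4, M_A=3 = ((3/4)·8³/6 - 3·8²/2)/20000 = -1/625 m
Load 2 — point force P=-7 kN at a=4 m (b=L-a=12):
  y_2 = -Pa²(L-x)²(3bL-(3b+a)(L-x))/(6L³EI)  [x>a] = -(-7)·4²·(16-8)²·(3·12·16-(3·12+4)·(16-8))/(6·16³·20000) = 7/1875 m
Load 3 — point force P=16 kN at a=12 m (b=L-a=4):
  y_3 = -Pb²x²(3aL-(3a+b)x)/(6L³EI)  [x≤a] = -16·4²·8²·(3·12·16-(3·12+4)·8)/(6·16³·20000) = -16/1875 m
Superposition: y = Σ y_i = -4/625 m ≈ -0.006400 m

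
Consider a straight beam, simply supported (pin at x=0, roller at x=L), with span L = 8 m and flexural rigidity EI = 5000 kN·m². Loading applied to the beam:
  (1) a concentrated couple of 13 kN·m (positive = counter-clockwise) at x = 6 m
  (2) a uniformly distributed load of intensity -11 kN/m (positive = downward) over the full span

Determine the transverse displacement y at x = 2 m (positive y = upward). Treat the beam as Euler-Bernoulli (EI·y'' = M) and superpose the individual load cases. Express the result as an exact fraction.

y(2) = 49/625 m

Load 1 — applied couple M₀=13 kN·m at a=6 m (b=L-a=2):
  y_1 = (M₀x³/(6L)+C₁x)/EI  [x≤a] with C₁=M₀(3b²-L²)/(6L)=-169/12 = (13·2³/(6·8)+(-169/12)·2)/5000 = -13/2500 m
Load 2 — uniform load w=-11 kN/m over full span:
  y_2 = -wx(L³-2Lx²+x³)/(24EI) = -(-11)·2·(8³-2·8·2²+2³)/(24·5000) = 209/2500 m
Superposition: y = Σ y_i = 49/625 m ≈ 0.078400 m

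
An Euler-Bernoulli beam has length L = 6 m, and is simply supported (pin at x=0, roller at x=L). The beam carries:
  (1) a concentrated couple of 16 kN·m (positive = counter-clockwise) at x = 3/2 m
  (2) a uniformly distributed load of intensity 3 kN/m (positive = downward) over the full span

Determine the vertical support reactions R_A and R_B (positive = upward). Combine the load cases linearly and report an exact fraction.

Load 1 — applied couple M₀=16 kN·m at a=3/2 m (b=L-a=9/2):
  R_A = M₀/L = 16/6 = 8/3 kN
  R_B = -M₀/L = -16/6 = -8/3 kN
Load 2 — uniform load w=3 kN/m over full span:
  R_A = wL/2 = 3·6/2 = 9 kN
  R_B = wL/2 = 3·6/2 = 9 kN
Superposition: R_A = 35/3 kN, R_B = 19/3 kN

R_A = 35/3 kN, R_B = 19/3 kN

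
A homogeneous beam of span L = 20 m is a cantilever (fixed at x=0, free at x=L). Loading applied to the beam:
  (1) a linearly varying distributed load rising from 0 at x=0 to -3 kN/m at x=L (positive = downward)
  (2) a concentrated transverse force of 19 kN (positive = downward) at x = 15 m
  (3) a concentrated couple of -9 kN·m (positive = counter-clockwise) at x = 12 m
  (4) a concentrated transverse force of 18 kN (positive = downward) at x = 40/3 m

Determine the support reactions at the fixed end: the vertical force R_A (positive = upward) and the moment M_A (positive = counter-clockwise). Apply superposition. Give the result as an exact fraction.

Load 1 — triangular load w₀=-3 kN/m (0→w₀ over full span):
  R_A = w₀L/2 = (-3)·20/2 = -30 kN
  M_A = w₀L²/3 = (-3)·20²/3 = -400 kN·m
Load 2 — point force P=19 kN at a=15 m (b=L-a=5):
  R_A = P = 19 kN
  M_A = Pa = 19·15 = 285 kN·m
Load 3 — applied couple M₀=-9 kN·m at a=12 m (b=L-a=8):
  R_A = 0 kN
  M_A = -M₀ = -(-9) = 9 kN·m
Load 4 — point force P=18 kN at a=40/3 m (b=L-a=20/3):
  R_A = P = 18 kN
  M_A = Pa = 18·(40/3) = 240 kN·m
Superposition: R_A = 7 kN, M_A = 134 kN·m

R_A = 7 kN, M_A = 134 kN·m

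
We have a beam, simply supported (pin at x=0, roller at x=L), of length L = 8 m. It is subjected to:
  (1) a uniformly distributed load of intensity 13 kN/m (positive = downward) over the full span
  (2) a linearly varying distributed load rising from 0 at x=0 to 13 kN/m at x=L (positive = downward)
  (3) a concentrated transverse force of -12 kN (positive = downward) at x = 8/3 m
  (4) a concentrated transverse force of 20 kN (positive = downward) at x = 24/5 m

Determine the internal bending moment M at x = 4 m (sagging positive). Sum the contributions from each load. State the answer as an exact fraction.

M(4) = 172 kN·m

Load 1 — uniform load w=13 kN/m over full span:
  M_1 = wx(L-x)/2 = 13·4·(8-4)/2 = 104 kN·m
Load 2 — triangular load w₀=13 kN/m (0→w₀ over full span):
  M_2 = w₀Lx/6 - w₀x³/(6L) = 13·8·4/6 - 13·4³/(6·8) = 52 kN·m
Load 3 — point force P=-12 kN at a=8/3 m (b=L-a=16/3):
  M_3 = Pa(L-x)/L  [x>a] = (-12)·(8/3)·(8-4)/8 = -16 kN·m
Load 4 — point force P=20 kN at a=24/5 m (b=L-a=16/5):
  M_4 = Pbx/L  [x≤a] = 20·(16/5)·4/8 = 32 kN·m
Superposition: M = Σ M_i = 172 kN·m ≈ 172.000000 kN·m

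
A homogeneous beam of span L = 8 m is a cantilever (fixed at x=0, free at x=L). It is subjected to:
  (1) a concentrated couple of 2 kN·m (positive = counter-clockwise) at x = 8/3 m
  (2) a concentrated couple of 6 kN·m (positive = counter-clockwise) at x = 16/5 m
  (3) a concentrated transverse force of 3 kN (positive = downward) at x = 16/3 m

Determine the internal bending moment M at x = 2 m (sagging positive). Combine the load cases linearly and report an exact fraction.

Load 1 — applied couple M₀=2 kN·m at a=8/3 m (b=L-a=16/3):
  M_1 = M₀  [x≤a] = 2 = 2 kN·m
Load 2 — applied couple M₀=6 kN·m at a=16/5 m (b=L-a=24/5):
  M_2 = M₀  [x≤a] = 6 = 6 kN·m
Load 3 — point force P=3 kN at a=16/3 m (b=L-a=8/3):
  M_3 = -P(a-x)  [x≤a] = -3·((16/3)-2) = -10 kN·m
Superposition: M = Σ M_i = -2 kN·m ≈ -2.000000 kN·m

M(2) = -2 kN·m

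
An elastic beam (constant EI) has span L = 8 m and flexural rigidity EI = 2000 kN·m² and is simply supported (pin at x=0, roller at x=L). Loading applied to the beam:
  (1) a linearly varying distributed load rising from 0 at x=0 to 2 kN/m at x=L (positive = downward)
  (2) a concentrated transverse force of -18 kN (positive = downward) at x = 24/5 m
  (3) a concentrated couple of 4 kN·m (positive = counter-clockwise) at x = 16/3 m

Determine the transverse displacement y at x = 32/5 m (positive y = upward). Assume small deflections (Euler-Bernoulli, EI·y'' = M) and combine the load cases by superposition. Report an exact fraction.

Load 1 — triangular load w₀=2 kN/m (0→w₀ over full span):
  y_1 = -w₀x(7L⁴-10L²x²+3x⁴)/(360LEI) = -2·(32/5)·(7·8⁴-10·8²·(32/5)²+3·(32/5)⁴)/(360·8·2000) = -32512/1953125 m
Load 2 — point force P=-18 kN at a=24/5 m (b=L-a=16/5):
  y_2 = -Pa(L-x)(2Lx-a²-x²)/(6LEI)  [x>a] = -(-18)·(24/5)·(8-(32/5))·(2·8·(32/5)-(24/5)²-(32/5)²)/(6·8·2000) = 864/15625 m
Load 3 — applied couple M₀=4 kN·m at a=16/3 m (b=L-a=8/3):
  y_3 = (M₀x³/(6L)-M₀(x-a)²/2+C₁x)/EI  [x>a] with C₁=M₀(3b²-L²)/(6L)=-32/9 = (4·(32/5)³/(6·8)-4·((32/5)-(16/3))²/2+(-32/9)·(32/5))/2000 = -224/140625 m
Superposition: y = Σ y_i = 651392/17578125 m ≈ 0.037057 m

y(32/5) = 651392/17578125 m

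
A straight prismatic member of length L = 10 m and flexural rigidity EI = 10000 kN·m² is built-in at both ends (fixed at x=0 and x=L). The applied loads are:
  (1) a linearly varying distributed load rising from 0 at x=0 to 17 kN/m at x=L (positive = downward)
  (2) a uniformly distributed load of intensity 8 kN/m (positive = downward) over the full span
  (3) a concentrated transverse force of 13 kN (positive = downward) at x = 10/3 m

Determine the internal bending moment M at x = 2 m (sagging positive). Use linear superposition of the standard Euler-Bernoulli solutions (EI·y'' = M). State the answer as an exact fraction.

Load 1 — triangular load w₀=17 kN/m (0→w₀ over full span):
  M_1 = 3w₀Lx/20 - w₀L²/30 - w₀x³/(6L) = 3·17·10·2/20 - 17·10²/30 - 17·2³/(6·10) = -119/15 kN·m
Load 2 — uniform load w=8 kN/m over full span:
  M_2 = wLx/2 - wL²/12 - wx²/2 = 8·10·2/2 - 8·10²/12 - 8·2²/2 = -8/3 kN·m
Load 3 — point force P=13 kN at a=10/3 m (b=L-a=20/3):
  M_3 = Pb²(3a+b)x/L³ - Pab²/L²  [x≤a] = 13·(20/3)²·(3·(10/3)+(20/3))·2/10³ - 13·(10/3)·(20/3)²/10² = 0 kN·m
Superposition: M = Σ M_i = -53/5 kN·m ≈ -10.600000 kN·m

M(2) = -53/5 kN·m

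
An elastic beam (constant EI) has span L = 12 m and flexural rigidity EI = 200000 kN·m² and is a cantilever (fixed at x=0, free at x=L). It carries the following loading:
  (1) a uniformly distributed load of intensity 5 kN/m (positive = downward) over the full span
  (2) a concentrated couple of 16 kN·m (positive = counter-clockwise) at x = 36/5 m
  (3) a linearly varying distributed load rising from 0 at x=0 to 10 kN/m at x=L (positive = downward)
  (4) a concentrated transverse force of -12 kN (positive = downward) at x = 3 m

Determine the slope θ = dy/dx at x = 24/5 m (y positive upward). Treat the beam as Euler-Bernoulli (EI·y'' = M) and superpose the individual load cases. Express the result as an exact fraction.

θ(24/5) = -164337/12500000 rad

Load 1 — uniform load w=5 kN/m over full span:
  θ_1 = -wx(x²-3Lx+3L²)/(6EI) = -5·(24/5)·((24/5)²-3·12·(24/5)+3·12²)/(6·200000) = -441/78125 rad
Load 2 — applied couple M₀=16 kN·m at a=36/5 m (b=L-a=24/5):
  θ_2 = M₀x/EI  [x≤a] = 16·(24/5)/200000 = 6/15625 rad
Load 3 — triangular load w₀=10 kN/m (0→w₀ over full span):
  θ_3 = (w₀Lx²/4-w₀L²x/3-w₀x⁴/(24L))/EI = (10·12·(24/5)²/4-10·12²·(24/5)/3-10·(24/5)⁴/(24·12))/200000 = -3186/390625 rad
Load 4 — point force P=-12 kN at a=3 m (b=L-a=9):
  θ_4 = -Pa²/(2EI)  [x>a] = -(-12)·3²/(2·200000) = 27/100000 rad
Superposition: θ = Σ θ_i = -164337/12500000 rad ≈ -0.013147 rad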